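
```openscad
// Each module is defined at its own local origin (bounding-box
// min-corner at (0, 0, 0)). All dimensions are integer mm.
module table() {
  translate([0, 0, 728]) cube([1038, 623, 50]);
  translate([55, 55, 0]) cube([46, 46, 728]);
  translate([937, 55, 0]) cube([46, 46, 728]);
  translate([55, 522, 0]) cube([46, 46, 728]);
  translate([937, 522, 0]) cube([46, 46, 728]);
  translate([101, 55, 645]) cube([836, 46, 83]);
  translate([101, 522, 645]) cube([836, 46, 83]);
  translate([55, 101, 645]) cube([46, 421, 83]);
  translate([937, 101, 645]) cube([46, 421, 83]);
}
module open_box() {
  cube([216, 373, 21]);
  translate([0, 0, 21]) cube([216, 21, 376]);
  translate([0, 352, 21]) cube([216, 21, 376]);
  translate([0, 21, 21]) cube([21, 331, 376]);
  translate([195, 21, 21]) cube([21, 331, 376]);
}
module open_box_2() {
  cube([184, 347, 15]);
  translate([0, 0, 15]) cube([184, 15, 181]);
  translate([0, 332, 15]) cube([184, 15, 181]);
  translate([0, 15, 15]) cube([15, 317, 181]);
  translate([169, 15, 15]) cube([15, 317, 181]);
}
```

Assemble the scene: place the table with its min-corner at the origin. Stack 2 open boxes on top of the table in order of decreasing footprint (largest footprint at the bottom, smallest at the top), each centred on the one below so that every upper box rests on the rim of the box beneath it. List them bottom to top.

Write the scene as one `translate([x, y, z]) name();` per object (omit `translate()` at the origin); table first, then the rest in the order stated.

table();
translate([411, 125, 778]) open_box();
translate([427, 138, 1175]) open_box_2();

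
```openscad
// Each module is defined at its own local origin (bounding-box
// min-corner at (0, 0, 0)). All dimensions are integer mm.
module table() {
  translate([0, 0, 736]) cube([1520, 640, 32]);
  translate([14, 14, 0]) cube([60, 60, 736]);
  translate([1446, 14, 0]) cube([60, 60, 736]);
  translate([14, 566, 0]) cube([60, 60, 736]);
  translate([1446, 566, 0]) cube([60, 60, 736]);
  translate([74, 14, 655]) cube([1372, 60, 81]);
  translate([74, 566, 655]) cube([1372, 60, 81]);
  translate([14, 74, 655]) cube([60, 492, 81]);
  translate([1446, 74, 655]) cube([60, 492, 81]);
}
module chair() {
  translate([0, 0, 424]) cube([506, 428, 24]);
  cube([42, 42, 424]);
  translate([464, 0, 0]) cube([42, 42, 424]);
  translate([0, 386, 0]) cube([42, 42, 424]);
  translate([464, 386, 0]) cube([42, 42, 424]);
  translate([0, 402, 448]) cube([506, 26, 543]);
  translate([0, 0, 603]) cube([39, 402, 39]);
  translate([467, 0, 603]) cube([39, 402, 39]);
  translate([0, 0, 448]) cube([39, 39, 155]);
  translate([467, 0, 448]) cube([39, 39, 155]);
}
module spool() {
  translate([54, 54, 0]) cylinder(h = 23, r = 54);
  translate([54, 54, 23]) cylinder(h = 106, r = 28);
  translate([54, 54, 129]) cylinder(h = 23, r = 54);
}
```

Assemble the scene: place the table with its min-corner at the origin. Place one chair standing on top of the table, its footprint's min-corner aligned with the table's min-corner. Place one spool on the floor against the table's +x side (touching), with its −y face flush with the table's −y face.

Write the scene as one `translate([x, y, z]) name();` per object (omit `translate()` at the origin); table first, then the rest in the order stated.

table();
translate([0, 0, 768]) chair();
translate([1520, 0, 0]) spool();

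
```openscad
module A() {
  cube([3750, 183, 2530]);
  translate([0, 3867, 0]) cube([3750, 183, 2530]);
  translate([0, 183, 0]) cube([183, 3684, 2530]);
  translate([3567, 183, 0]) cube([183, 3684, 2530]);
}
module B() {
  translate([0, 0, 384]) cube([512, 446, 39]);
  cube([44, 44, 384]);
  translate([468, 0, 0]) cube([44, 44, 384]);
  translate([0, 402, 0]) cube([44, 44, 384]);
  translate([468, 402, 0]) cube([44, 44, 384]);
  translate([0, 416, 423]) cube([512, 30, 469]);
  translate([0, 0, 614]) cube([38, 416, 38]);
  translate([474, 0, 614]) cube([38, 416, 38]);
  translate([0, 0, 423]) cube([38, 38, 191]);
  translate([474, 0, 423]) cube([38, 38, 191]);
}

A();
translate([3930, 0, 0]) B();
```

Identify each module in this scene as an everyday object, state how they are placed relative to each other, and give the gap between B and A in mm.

A is a house frame. B is a chair. The chair is on the floor beside the house frame on its +x side. The gap between the chair and the house frame is 180 mm.

The chair's nearest face is 180 mm from the house frame's +x face.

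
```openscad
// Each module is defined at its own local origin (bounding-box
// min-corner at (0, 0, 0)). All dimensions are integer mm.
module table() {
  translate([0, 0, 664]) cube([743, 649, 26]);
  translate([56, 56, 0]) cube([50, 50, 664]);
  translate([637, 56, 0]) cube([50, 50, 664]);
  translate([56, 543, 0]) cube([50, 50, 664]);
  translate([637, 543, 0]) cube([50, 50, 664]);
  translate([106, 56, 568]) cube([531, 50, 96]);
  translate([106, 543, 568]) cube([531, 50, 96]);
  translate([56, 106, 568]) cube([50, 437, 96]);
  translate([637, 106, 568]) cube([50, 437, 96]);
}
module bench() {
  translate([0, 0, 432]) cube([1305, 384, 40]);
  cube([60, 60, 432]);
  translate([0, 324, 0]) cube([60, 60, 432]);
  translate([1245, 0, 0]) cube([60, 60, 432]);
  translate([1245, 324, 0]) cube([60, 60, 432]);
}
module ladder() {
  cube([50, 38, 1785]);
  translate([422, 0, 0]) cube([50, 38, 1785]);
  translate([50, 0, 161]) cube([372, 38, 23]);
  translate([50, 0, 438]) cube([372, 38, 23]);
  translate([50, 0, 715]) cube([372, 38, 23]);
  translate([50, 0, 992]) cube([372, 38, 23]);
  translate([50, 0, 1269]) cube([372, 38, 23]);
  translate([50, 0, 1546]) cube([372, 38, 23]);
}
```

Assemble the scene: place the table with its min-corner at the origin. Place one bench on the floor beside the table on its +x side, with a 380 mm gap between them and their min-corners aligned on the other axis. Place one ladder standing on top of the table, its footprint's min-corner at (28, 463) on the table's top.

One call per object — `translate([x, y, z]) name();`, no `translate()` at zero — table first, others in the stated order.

table();
translate([1123, 0, 0]) bench();
translate([28, 463, 690]) ladder();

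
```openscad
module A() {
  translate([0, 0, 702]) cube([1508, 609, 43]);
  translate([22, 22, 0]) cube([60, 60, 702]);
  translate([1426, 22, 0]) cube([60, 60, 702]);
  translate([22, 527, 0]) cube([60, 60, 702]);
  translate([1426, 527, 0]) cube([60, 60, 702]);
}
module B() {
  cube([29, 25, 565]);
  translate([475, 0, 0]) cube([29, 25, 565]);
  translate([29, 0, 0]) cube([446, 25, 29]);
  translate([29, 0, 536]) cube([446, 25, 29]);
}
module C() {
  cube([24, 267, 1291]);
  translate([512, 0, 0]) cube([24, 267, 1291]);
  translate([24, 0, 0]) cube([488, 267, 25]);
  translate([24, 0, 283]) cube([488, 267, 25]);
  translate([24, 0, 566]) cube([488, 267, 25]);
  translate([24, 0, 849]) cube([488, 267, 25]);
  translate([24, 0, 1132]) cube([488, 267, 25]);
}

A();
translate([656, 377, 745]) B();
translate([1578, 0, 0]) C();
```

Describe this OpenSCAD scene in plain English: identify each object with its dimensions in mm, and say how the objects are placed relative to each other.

A is a table: top 1508 mm (x) × 609 mm (y), 43 mm thick, upper face at z = 745 mm, on four 60×60 mm square legs, each inset 22 mm from the nearest pair of top edges, running from z = 0 to the bottom of the top.

B is a rectangular picture frame lying in the x–z plane (depth along y). The opening is 446 mm wide (x) by 507 mm tall (z), surrounded by a border 29 mm wide on all four sides. The frame is 25 mm deep and is made of two full-height vertical stiles with two horizontal rails fitted between them.

C is a bookshelf 536 mm wide overall, 267 mm deep and 1291 mm tall. The two sides are 24 mm thick vertical panels. 5 horizontal shelves of 25 mm thickness span between the inner faces of the sides; the lowest shelf sits on the floor and shelves are stacked with a clear vertical gap of 258 mm between each pair.

The picture frame is on top of the table. The bookshelf is on the floor beside the table on its +x side.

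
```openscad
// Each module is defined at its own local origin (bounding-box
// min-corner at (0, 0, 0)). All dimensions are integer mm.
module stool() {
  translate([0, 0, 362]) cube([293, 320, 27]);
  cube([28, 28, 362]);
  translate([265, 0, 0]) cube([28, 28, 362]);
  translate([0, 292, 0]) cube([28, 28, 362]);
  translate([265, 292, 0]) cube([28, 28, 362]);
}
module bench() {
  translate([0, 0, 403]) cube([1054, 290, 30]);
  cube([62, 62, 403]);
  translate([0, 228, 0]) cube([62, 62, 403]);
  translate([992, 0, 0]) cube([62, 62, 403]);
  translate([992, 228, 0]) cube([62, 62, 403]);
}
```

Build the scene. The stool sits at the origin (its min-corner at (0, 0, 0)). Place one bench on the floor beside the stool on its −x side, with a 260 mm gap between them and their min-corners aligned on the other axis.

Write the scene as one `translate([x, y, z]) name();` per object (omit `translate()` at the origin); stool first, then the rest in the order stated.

stool();
translate([-1314, 0, 0]) bench();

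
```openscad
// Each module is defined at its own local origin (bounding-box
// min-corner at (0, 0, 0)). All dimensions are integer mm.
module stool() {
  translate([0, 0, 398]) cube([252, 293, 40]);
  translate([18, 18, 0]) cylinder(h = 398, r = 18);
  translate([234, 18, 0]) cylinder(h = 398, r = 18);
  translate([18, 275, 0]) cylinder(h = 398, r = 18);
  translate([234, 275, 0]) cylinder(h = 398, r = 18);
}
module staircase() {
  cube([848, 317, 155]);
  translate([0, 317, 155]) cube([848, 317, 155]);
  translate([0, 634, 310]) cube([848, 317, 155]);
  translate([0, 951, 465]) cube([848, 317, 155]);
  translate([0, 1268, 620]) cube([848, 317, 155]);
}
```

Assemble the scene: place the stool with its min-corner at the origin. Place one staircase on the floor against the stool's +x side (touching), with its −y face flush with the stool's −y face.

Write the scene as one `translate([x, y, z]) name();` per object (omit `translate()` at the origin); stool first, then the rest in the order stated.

stool();
translate([252, 0, 0]) staircase();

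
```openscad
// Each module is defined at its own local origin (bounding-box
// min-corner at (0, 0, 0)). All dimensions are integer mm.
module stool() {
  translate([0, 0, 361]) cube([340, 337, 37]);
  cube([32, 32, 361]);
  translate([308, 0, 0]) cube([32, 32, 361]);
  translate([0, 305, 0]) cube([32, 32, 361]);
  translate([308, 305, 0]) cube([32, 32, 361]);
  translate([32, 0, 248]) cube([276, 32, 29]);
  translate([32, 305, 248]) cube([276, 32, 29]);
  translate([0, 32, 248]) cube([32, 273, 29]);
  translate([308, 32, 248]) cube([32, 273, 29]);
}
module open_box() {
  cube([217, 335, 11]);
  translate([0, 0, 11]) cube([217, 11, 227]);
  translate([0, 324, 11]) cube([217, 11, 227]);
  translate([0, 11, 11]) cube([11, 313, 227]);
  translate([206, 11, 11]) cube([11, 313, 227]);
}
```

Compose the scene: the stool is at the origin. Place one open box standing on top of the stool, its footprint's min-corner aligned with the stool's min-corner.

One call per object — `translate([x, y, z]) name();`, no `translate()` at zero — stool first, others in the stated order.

stool();
translate([0, 0, 398]) open_box();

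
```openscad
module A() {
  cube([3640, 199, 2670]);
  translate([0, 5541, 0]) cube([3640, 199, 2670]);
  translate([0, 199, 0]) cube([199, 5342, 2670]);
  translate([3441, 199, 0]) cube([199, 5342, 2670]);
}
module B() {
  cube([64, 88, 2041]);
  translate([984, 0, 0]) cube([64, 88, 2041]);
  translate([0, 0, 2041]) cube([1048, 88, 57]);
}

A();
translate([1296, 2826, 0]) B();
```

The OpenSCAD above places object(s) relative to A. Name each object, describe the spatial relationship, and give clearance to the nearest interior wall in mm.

Clearances: x = 1097, y = 2627; minimum 1097 mm.

A is a house frame. B is a door frame. The door frame sits inside the house frame, centred. The clearance to the nearest interior wall is 1097 mm.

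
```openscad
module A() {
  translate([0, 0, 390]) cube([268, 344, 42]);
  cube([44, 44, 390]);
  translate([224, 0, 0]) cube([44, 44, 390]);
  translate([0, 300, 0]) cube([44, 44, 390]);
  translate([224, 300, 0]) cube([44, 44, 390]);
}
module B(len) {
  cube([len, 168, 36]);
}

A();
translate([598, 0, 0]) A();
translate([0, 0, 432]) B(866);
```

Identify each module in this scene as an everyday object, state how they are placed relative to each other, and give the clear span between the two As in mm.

Second stool starts at x = 598; first ends at x = 268; clear span = 598 − 268 = 330 mm.

A is a stool. B is a beam. A beam spans the tops of two stools. The clear span between the two stools is 330 mm.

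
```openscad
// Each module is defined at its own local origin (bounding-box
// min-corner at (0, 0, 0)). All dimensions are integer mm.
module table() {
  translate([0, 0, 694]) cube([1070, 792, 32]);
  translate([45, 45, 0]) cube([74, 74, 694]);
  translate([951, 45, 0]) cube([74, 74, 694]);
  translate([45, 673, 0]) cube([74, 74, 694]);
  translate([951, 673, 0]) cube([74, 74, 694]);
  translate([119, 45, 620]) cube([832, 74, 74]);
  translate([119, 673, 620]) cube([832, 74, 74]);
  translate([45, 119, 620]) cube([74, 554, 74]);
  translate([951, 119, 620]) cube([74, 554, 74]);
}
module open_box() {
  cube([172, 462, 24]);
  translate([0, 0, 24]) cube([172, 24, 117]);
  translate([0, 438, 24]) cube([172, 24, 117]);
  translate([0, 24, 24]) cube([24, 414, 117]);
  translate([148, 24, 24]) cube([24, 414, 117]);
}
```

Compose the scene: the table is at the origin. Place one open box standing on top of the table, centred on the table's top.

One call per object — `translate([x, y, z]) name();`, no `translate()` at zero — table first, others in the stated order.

table();
translate([449, 165, 726]) open_box();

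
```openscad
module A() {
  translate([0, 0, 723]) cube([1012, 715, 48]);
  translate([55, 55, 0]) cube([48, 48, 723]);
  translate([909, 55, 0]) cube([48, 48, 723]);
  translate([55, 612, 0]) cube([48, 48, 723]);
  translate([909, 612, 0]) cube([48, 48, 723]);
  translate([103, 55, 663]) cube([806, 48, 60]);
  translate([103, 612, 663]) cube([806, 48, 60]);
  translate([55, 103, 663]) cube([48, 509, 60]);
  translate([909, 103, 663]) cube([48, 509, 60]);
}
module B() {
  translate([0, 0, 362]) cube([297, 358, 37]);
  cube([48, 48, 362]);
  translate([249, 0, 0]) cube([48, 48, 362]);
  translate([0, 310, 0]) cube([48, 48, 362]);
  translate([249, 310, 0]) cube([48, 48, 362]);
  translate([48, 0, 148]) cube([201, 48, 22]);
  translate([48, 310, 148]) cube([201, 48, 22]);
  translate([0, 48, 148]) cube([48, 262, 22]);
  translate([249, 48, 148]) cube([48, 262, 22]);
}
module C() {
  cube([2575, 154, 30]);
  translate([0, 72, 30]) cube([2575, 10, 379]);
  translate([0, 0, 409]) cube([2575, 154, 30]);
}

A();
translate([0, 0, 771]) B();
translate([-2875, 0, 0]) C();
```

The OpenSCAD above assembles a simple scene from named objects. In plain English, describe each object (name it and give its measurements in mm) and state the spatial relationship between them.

A is a rectangular dining table. The top is 1012×715×48 mm with its upper surface at z = 771 mm. It stands on four 48×48 mm square legs, each inset 55 mm from the nearest pair of top edges, running from the floor to the underside of the top. Four apron rails, 48 mm thick and 60 mm tall, run between adjacent legs with their top edges flush with the underside of the top and their outer faces flush with the legs' outer faces.

B is a four-legged stool. The seat is 297×358 mm, 37 mm thick, top at z = 399 mm. It stands on four square legs, each 48×48 mm in cross-section, from z = 0 to the seat underside, each flush with a corner of the seat. Four stretchers, 48 mm wide and 22 mm tall, connect adjacent legs with their undersides at z = 148 mm, each running between the inner faces of the legs it joins and aligned with the legs' outer faces on the other axis.

C is an I-beam lying along x, 2575 mm long. Overall section height 439 mm. Two flanges 154 mm wide (y) and 30 mm thick, one on the floor and one at the top; a web 10 mm thick runs between them, centred on the flange width.

The stool is on top of the table. The I-beam is on the floor beside the table on its −x side.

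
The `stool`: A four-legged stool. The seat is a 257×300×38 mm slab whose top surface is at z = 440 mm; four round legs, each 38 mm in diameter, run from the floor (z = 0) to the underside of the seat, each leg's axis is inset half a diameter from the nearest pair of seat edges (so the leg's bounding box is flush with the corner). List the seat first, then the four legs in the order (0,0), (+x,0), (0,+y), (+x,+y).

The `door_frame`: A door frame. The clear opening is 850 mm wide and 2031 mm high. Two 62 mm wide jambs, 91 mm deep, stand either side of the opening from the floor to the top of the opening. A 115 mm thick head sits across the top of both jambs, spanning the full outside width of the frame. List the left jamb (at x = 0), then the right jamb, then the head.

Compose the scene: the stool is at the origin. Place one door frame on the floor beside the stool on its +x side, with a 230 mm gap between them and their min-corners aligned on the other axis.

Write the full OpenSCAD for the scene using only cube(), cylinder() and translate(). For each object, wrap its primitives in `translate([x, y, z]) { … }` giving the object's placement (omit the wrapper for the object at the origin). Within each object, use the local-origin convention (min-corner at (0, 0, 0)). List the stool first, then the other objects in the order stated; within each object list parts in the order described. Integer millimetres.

translate([0, 0, 402]) cube([257, 300, 38]);
translate([19, 19, 0]) cylinder(h = 402, r = 19);
translate([238, 19, 0]) cylinder(h = 402, r = 19);
translate([19, 281, 0]) cylinder(h = 402, r = 19);
translate([238, 281, 0]) cylinder(h = 402, r = 19);
translate([487, 0, 0]) {
  cube([62, 91, 2031]);
  translate([912, 0, 0]) cube([62, 91, 2031]);
  translate([0, 0, 2031]) cube([974, 91, 115]);
}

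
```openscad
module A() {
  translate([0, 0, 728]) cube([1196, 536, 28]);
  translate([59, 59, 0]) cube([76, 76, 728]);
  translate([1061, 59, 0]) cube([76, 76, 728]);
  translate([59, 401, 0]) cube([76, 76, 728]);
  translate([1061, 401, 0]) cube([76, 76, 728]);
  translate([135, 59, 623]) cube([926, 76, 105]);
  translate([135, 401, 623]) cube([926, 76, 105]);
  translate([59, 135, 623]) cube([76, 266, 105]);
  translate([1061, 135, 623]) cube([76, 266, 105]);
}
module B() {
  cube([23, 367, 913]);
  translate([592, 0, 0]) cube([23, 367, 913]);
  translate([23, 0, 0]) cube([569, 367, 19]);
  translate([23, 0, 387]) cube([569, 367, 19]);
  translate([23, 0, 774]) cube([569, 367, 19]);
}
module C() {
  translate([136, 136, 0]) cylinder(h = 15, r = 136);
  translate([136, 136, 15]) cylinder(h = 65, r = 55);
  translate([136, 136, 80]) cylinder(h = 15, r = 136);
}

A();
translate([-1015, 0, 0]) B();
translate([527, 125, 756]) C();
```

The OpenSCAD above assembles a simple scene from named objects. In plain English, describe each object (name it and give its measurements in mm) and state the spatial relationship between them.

A is a table with a 1196×536 mm rectangular top, 28 mm thick, top surface at z = 756 mm, supported by four 76×76 mm square legs, each inset 59 mm from the nearest pair of top edges, running from the floor. Four apron rails, 76 mm thick and 105 mm tall, run between adjacent legs with their top edges flush with the underside of the top and their outer faces flush with the legs' outer faces.

B is an open bookshelf. Two side panels, each 23 mm thick, 367 mm deep and 913 mm tall, stand 615 mm apart (outside-to-outside). Between them sit 3 shelves, each 19 mm thick and 367 mm deep, spanning the full gap between the sides. The bottom shelf rests on the floor (its underside at z = 0) and the clear gap between one shelf's top and the next shelf's underside is 368 mm.

C is a spool: two coaxial disc flanges of radius 136 mm and thickness 15 mm, joined by a core cylinder of radius 55 mm and height 65 mm. The lower flange rests on z = 0 and the three cylinders share a vertical axis.

The bookshelf is on the floor beside the table on its −x side. The spool is on top of the table.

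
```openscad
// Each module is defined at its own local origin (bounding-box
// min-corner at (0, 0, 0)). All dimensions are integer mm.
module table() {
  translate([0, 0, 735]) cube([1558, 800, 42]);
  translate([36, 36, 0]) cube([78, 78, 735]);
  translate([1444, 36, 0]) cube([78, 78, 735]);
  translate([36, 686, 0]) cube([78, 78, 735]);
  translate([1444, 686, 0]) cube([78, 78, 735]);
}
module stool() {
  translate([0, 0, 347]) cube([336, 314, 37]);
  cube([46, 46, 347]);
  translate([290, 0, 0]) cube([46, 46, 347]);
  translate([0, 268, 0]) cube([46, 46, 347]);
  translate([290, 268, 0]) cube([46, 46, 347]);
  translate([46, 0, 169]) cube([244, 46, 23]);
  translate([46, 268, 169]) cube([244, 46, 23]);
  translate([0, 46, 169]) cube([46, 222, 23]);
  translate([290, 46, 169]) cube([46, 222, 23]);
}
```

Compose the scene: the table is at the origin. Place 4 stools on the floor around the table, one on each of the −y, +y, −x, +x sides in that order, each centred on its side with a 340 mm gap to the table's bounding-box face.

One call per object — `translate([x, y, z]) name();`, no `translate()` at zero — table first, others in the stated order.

table();
translate([611, -654, 0]) stool();
translate([611, 1140, 0]) stool();
translate([-676, 243, 0]) stool();
translate([1898, 243, 0]) stool();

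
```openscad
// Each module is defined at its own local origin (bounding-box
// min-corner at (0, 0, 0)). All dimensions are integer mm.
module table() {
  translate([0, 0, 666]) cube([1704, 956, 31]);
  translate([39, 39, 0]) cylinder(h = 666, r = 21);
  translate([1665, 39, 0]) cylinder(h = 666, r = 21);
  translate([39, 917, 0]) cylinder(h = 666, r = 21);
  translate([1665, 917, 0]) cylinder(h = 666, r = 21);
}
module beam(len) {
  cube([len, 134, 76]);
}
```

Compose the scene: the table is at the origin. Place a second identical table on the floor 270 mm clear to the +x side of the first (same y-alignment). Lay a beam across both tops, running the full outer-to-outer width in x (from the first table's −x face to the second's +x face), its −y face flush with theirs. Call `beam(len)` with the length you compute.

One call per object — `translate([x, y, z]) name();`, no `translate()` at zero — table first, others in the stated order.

table();
translate([1974, 0, 0]) table();
translate([0, 0, 697]) beam(3678);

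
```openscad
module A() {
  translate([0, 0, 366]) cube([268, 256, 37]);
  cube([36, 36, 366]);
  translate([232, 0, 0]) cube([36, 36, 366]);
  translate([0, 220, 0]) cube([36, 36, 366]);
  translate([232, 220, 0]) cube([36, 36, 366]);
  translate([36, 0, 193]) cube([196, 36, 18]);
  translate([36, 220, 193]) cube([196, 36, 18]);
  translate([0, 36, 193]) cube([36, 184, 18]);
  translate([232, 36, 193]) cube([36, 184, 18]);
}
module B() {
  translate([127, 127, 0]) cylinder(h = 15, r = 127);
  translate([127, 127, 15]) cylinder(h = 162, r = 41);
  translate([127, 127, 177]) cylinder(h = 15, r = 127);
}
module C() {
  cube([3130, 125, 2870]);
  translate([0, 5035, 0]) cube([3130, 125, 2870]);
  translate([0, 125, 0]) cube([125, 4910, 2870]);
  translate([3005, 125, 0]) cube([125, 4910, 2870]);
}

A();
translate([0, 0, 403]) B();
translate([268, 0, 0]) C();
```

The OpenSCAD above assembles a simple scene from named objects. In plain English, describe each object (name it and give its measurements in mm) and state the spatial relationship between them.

A is a four-legged stool. The seat is a 268×256×37 mm slab whose top surface is at z = 403 mm; four square legs, each 36×36 mm in cross-section, run from the floor (z = 0) to the underside of the seat, each flush with a corner of the seat. Four stretchers, 36 mm wide and 18 mm tall, connect adjacent legs with their undersides at z = 193 mm, each running between the inner faces of the legs it joins and aligned with the legs' outer faces on the other axis.

B is a spool: two coaxial disc flanges of radius 127 mm and thickness 15 mm, joined by a core cylinder of radius 41 mm and height 162 mm. The lower flange rests on z = 0 and the three cylinders share a vertical axis.

C is a box-shaped house frame (walls only): outside footprint 3130×5160 mm, wall height 2870 mm, wall thickness 125 mm. The two y-facing walls run the full x-width; the two x-facing walls fit between the inner faces of the y-facing walls.

The spool is on top of the stool. The house frame is against the stool's +x side, with their −y faces flush.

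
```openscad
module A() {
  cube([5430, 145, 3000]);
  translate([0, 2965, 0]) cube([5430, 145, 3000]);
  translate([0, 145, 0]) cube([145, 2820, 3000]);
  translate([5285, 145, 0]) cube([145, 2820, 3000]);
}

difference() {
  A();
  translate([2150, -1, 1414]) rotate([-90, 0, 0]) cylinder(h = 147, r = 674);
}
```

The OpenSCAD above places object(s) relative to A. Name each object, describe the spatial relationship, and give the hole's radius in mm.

A is a house frame. The house frame has a circular hole through its front wall. The hole's radius is 674 mm.

The subtracted cylinder has r = 674 mm.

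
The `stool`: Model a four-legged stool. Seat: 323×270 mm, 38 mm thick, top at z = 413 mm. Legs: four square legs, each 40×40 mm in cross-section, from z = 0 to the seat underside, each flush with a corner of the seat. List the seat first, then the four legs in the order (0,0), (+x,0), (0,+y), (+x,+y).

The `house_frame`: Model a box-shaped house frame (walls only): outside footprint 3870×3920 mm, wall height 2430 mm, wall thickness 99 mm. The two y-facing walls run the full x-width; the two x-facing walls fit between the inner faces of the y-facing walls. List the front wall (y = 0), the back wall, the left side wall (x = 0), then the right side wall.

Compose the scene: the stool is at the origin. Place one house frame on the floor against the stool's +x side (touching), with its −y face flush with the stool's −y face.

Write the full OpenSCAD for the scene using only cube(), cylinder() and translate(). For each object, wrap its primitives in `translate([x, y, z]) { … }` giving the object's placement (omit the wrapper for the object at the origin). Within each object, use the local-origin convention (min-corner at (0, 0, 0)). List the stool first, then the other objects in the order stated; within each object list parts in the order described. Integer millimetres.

translate([0, 0, 375]) cube([323, 270, 38]);
cube([40, 40, 375]);
translate([283, 0, 0]) cube([40, 40, 375]);
translate([0, 230, 0]) cube([40, 40, 375]);
translate([283, 230, 0]) cube([40, 40, 375]);
translate([323, 0, 0]) {
  cube([3870, 99, 2430]);
  translate([0, 3821, 0]) cube([3870, 99, 2430]);
  translate([0, 99, 0]) cube([99, 3722, 2430]);
  translate([3771, 99, 0]) cube([99, 3722, 2430]);
}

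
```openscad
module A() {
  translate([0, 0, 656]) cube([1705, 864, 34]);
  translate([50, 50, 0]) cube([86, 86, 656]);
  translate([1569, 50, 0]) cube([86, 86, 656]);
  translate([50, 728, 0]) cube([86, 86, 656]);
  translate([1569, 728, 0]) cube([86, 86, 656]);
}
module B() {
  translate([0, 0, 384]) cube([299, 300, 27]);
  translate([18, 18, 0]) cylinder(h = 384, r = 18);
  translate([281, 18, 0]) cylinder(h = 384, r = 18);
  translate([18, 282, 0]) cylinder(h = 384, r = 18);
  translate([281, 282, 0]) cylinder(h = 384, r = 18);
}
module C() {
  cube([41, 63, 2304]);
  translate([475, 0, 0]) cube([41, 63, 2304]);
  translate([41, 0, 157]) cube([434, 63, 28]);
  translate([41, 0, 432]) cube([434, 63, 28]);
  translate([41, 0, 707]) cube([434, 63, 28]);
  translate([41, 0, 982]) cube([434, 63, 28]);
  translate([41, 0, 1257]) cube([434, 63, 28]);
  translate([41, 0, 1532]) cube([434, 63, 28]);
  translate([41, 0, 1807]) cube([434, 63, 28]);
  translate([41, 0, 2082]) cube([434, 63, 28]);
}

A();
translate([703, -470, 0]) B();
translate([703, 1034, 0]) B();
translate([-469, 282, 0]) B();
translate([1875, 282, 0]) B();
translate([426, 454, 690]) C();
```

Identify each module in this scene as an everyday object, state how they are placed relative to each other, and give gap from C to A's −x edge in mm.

A is a table. B is a stool. C is a ladder. Four stools sit around the table at the −y, +y, −x, +x sides. The ladder is on top of the table. The gap from the ladder to the table's −x edge is 426 mm.

The ladder's min-x is at 426; the table's min-x is 0; gap = 426 mm.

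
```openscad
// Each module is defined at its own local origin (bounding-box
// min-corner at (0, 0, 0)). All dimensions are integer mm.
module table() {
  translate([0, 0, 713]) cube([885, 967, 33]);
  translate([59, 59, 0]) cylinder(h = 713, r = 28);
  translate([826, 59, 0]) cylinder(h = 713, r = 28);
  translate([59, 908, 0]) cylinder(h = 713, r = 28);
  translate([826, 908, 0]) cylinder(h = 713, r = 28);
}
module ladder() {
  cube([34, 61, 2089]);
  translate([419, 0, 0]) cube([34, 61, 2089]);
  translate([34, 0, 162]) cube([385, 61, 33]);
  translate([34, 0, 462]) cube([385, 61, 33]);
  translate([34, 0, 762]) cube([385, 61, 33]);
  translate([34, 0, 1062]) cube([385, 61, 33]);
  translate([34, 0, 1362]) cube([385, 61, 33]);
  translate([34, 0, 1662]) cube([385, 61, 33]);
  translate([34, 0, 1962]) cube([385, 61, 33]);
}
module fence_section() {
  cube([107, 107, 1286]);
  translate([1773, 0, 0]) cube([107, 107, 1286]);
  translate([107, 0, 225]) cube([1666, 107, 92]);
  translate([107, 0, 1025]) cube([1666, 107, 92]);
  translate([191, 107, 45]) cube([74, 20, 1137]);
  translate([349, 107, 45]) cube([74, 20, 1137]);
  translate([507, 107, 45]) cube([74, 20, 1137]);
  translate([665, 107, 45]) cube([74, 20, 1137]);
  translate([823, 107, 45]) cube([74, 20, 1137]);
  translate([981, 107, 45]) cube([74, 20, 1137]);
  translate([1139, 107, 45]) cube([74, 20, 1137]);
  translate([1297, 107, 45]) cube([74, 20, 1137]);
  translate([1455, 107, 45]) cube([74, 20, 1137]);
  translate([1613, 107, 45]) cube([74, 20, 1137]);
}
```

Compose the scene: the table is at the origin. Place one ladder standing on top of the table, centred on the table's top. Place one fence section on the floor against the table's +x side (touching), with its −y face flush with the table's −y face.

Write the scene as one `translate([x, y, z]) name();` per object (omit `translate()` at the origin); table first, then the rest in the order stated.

table();
translate([216, 453, 746]) ladder();
translate([885, 0, 0]) fence_section();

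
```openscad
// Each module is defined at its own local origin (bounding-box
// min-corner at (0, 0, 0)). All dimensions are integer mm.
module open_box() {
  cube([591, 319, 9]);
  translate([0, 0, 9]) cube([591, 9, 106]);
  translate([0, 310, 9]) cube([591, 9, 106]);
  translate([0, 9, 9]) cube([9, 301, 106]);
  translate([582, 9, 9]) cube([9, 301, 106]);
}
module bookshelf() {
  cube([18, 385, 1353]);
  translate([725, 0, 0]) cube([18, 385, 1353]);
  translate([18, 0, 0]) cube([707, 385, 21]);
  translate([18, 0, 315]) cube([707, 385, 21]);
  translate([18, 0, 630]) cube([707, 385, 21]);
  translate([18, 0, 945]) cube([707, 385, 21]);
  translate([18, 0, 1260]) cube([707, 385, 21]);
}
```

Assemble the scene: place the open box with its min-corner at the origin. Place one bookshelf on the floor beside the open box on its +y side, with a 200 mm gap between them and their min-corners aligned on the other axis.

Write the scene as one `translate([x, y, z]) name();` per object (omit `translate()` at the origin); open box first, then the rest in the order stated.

open_box();
translate([0, 519, 0]) bookshelf();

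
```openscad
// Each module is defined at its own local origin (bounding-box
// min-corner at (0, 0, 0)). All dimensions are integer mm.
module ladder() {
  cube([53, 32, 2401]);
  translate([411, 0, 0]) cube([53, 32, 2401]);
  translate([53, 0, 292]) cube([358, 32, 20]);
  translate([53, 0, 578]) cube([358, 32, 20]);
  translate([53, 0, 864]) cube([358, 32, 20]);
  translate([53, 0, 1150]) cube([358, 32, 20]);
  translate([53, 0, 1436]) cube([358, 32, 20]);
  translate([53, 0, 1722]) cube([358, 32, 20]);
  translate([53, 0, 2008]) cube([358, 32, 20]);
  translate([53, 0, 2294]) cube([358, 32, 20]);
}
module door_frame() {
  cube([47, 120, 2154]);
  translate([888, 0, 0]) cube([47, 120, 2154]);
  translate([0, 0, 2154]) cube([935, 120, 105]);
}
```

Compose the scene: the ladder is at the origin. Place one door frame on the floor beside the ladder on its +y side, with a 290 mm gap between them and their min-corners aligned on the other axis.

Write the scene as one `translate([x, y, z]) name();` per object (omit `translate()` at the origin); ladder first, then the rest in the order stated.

ladder();
translate([0, 322, 0]) door_frame();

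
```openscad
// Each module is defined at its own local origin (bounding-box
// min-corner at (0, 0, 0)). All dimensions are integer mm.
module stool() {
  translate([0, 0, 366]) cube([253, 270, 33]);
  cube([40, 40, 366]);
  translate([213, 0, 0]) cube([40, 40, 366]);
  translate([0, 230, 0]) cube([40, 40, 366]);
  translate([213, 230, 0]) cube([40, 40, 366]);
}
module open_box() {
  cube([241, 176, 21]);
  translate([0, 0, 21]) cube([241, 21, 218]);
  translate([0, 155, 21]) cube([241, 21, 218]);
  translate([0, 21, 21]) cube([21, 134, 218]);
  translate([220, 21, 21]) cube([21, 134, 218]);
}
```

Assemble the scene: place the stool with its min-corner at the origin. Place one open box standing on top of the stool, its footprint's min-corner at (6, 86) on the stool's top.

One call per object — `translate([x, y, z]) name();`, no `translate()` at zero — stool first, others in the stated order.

stool();
translate([6, 86, 399]) open_box();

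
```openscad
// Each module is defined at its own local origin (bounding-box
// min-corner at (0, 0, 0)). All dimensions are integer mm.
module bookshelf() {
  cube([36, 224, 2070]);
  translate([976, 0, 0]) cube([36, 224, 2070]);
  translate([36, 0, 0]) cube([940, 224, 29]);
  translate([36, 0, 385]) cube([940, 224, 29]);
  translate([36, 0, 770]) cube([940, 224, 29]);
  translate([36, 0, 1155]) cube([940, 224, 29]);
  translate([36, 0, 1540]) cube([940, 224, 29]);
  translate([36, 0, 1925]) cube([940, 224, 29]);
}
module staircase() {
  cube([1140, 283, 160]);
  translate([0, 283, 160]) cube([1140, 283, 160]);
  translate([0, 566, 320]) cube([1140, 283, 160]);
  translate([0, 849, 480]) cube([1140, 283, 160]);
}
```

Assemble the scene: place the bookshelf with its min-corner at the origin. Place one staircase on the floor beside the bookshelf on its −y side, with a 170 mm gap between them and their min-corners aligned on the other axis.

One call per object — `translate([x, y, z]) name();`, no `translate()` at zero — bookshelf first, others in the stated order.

bookshelf();
translate([0, -1302, 0]) staircase();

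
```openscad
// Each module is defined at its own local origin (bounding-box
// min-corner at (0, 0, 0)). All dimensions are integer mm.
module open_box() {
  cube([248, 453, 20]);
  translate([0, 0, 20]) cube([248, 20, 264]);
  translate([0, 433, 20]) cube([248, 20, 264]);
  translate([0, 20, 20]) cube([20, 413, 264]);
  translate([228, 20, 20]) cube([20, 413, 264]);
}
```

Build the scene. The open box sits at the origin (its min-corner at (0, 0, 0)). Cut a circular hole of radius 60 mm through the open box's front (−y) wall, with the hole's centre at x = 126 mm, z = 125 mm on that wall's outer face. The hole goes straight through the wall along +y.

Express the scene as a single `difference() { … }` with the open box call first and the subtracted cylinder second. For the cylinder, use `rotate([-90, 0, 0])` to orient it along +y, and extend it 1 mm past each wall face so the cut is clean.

difference() {
  open_box();
  translate([126, -1, 125]) rotate([-90, 0, 0]) cylinder(h = 22, r = 60);
}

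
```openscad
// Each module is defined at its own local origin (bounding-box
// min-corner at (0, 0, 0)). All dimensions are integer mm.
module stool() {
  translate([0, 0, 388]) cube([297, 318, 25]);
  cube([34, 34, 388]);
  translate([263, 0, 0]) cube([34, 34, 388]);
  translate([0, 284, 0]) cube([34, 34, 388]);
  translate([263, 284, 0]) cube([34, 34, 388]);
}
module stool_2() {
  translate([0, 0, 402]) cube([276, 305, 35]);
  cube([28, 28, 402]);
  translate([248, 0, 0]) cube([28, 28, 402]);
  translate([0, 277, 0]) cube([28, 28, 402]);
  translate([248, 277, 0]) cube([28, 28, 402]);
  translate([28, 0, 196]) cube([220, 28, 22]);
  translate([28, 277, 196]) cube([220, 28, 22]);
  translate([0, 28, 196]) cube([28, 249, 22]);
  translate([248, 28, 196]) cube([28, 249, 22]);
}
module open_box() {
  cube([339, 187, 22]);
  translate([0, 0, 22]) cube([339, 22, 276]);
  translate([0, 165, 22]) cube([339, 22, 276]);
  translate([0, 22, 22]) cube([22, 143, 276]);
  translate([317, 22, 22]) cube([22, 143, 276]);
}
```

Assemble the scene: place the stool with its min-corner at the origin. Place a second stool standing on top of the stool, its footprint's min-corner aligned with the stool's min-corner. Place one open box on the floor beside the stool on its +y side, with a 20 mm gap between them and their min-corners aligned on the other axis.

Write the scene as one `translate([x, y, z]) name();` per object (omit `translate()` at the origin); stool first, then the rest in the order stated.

stool();
translate([0, 0, 413]) stool_2();
translate([0, 338, 0]) open_box();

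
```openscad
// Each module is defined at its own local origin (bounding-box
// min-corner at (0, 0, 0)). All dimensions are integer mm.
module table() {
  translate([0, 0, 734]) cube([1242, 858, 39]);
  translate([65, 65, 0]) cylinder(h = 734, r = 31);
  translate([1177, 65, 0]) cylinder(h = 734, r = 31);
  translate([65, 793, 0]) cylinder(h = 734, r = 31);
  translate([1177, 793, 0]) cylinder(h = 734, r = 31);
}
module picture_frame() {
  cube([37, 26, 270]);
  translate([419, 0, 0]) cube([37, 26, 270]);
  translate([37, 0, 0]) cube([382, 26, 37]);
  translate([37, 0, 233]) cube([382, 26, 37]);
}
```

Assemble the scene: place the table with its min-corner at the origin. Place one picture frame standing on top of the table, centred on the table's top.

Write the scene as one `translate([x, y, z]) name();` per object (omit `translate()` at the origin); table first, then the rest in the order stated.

table();
translate([393, 416, 773]) picture_frame();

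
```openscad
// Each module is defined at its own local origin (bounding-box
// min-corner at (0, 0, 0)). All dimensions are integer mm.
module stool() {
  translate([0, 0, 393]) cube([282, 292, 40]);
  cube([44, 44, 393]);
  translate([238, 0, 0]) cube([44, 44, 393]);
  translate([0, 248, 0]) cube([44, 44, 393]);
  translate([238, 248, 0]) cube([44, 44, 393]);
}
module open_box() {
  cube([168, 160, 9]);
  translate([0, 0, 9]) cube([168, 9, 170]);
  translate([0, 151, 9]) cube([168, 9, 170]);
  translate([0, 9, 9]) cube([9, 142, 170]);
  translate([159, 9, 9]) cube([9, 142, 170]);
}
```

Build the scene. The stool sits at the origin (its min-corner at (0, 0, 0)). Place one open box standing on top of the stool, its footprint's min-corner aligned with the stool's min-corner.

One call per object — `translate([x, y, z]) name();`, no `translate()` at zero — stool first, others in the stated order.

stool();
translate([0, 0, 433]) open_box();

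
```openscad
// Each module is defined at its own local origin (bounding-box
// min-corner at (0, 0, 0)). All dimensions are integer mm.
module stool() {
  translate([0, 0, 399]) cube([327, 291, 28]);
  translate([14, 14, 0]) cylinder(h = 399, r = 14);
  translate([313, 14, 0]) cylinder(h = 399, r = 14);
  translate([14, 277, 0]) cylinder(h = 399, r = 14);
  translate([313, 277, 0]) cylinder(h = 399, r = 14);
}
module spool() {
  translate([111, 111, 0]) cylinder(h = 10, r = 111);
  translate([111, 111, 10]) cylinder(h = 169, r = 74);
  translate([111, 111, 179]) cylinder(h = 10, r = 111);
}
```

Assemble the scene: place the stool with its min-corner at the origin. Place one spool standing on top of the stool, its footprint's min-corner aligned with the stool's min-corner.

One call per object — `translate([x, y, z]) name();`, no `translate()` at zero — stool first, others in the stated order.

stool();
translate([0, 0, 427]) spool();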